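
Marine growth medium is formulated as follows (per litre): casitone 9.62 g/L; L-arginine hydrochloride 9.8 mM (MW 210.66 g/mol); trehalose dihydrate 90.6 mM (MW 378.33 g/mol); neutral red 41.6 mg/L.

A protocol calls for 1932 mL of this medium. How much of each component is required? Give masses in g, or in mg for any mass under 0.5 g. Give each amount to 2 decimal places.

casitone 18.59 g; L-arginine hydrochloride 3.99 g; trehalose dihydrate 66.22 g; neutral red 80.37 mg

Scale factor relative to 1 L: 1.932.
casitone: 9.62 g/L × 1.932 L = 18.59 g
L-arginine hydrochloride: 9.8 mmol/L × 210.66 g/mol × 1.932 L ÷ 1000 = 3.99 g
trehalose dihydrate: 90.6 mmol/L × 378.33 g/mol × 1.932 L ÷ 1000 = 66.22 g
neutral red: 41.6 mg/L × 1.932 L = 80.37 mg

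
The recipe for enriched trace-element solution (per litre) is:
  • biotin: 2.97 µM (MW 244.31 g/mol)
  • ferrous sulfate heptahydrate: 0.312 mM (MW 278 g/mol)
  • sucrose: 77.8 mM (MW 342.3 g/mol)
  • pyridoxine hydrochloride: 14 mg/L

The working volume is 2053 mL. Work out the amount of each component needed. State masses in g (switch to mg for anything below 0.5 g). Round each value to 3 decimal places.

biotin 1.490 mg; ferrous sulfate heptahydrate 178.069 mg; sucrose 54.673 g; pyridoxine hydrochloride 28.742 mg

Scale factor relative to 1 L: 2.053.
biotin: 2.97 µmol/L × 244.31 g/mol × 2.053 L ÷ 1000 = 1.490 mg
ferrous sulfate heptahydrate: 0.312 mmol/L × 278 mg/mmol × 2.053 L = 178.069 mg
sucrose: 77.8 mmol/L × 342.3 g/mol × 2.053 L ÷ 1000 = 54.673 g
pyridoxine hydrochloride: 14 mg/L × 2.053 L = 28.742 mg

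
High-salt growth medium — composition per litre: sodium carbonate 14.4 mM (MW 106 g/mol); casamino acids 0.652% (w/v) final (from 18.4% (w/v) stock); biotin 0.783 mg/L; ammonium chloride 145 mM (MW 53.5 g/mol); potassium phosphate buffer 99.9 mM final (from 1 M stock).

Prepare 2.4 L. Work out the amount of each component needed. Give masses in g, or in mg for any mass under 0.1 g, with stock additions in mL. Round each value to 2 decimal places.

sodium carbonate 3.66 g; casamino acids 85.04 mL; biotin 1.88 mg; ammonium chloride 18.62 g; potassium phosphate buffer 239.76 mL

Working volume: 2.4 L.
sodium carbonate: 14.4 mmol/L × 106 g/mol × 2.4 L ÷ 1000 = 3.66 g
casamino acids: C1V1 = C2V2 → 0.652% ÷ 18.4% × 2400 mL = 85.04 mL
biotin: 0.783 mg/L × 2.4 L = 1.88 mg
ammonium chloride: 145 mmol/L × 53.5 g/mol × 2.4 L ÷ 1000 = 18.62 g
potassium phosphate buffer: C1V1 = C2V2 → 99.9 mM × 2400 mL ÷ 1000 mM = 239.76 mL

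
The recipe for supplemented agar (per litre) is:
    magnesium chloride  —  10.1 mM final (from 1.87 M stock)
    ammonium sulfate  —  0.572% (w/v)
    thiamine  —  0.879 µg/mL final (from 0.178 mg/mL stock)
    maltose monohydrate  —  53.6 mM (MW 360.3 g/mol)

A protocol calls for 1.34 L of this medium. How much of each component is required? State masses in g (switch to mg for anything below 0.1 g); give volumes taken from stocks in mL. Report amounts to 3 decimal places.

magnesium chloride 7.237 mL; ammonium sulfate 7.665 g; thiamine 6.617 mL; maltose monohydrate 25.878 g

Working volume: 1.34 L.
magnesium chloride: dilute stock: 10.1 mM × 1340 mL ÷ 1870 mM = 7.237 mL
ammonium sulfate: 0.572% w/v = 5.72 g/L → 5.72 × 1.34 L = 7.665 g
thiamine: V = C2·V2/C1 = 0.879 µg/mL × 1340 mL ÷ 178 µg/mL = 6.617 mL
maltose monohydrate: 53.6 mmol/L × 360.3 g/mol × 1.34 L ÷ 1000 = 25.878 g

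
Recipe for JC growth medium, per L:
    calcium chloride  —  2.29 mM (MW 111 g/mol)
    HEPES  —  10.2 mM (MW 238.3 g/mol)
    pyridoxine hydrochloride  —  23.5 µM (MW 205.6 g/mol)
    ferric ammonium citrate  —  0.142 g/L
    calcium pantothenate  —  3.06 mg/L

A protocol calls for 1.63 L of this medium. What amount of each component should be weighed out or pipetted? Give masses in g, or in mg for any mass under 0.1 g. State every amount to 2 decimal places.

calcium chloride 0.41 g; HEPES 3.96 g; pyridoxine hydrochloride 7.88 mg; ferric ammonium citrate 0.23 g; calcium pantothenate 4.99 mg

Working volume: 1.63 L.
calcium chloride: 2.29 mmol/L × 111 g/mol × 1.63 L ÷ 1000 = 0.41 g
HEPES: 10.2 mmol/L × 238.3 g/mol × 1.63 L ÷ 1000 = 3.96 g
pyridoxine hydrochloride: 23.5 µmol/L × 205.6 g/mol × 1.63 L ÷ 1000 = 7.88 mg
ferric ammonium citrate: 0.142 g/L × 1.63 L = 0.23 g
calcium pantothenate: 3.06 mg/L × 1.63 L = 4.99 mg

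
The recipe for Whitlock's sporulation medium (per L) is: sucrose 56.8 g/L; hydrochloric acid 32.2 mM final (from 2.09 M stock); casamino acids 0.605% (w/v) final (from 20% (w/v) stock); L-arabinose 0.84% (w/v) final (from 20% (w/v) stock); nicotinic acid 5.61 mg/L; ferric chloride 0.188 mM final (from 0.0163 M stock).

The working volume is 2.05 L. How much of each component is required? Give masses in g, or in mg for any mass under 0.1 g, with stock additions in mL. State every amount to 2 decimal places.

Working volume: 2.05 L.
sucrose: 56.8 g/L × 2.05 L = 116.44 g
hydrochloric acid: C1V1 = C2V2 → 32.2 mM × 2050 mL ÷ 2090 mM = 31.58 mL
casamino acids: dilute stock: 0.605% ÷ 20% × 2050 mL = 62.01 mL
L-arabinose: dilute stock: 0.84% ÷ 20% × 2050 mL = 86.10 mL
nicotinic acid: 5.61 mg/L × 2.05 L = 11.50 mg
ferric chloride: dilute stock: 0.188 mM × 2050 mL ÷ 16.3 mM = 23.64 mL

sucrose 116.44 g; hydrochloric acid 31.58 mL; casamino acids 62.01 mL; L-arabinose 86.10 mL; nicotinic acid 11.50 mg; ferric chloride 23.64 mL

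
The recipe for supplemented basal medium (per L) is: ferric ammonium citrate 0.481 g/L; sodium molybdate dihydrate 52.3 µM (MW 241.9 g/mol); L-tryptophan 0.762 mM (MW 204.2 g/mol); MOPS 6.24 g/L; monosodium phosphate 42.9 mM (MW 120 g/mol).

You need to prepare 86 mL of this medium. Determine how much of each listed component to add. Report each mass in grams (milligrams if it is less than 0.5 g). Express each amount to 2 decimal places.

Working volume: 86 mL = 0.086 L.
ferric ammonium citrate: 0.481 g/L × 0.086 L = 0.041366 g = 41.37 mg
sodium molybdate dihydrate: 52.3 µmol/L × 241.9 g/mol × 0.086 L ÷ 1000 = 1.09 mg
L-tryptophan: 0.762 mmol/L × 204.2 mg/mmol × 0.086 L = 13.38 mg
MOPS: 6.24 g/L × 0.086 L = 0.54 g
monosodium phosphate: 42.9 mmol/L × 120 mg/mmol × 0.086 L = 442.73 mg

ferric ammonium citrate 41.37 mg; sodium molybdate dihydrate 1.09 mg; L-tryptophan 13.38 mg; MOPS 0.54 g; monosodium phosphate 442.73 mg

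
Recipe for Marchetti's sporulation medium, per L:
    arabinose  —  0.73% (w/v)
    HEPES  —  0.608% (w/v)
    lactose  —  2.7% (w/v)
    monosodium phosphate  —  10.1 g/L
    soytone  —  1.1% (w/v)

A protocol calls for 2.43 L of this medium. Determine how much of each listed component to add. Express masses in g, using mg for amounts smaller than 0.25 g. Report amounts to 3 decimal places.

arabinose 17.739 g; HEPES 14.774 g; lactose 65.610 g; monosodium phosphate 24.543 g; soytone 26.730 g

Working volume: 2.43 L.
arabinose: 0.73 g per 100 mL × 2430 mL ÷ 100 = 17.739 g
HEPES: 0.608 g per 100 mL × 2430 mL ÷ 100 = 14.774 g
lactose: 2.7% w/v = 27 g/L → 27 × 2.43 L = 65.610 g
monosodium phosphate: 10.1 g/L × 2.43 L = 24.543 g
soytone: 1.1 g per 100 mL × 2430 mL ÷ 100 = 26.730 g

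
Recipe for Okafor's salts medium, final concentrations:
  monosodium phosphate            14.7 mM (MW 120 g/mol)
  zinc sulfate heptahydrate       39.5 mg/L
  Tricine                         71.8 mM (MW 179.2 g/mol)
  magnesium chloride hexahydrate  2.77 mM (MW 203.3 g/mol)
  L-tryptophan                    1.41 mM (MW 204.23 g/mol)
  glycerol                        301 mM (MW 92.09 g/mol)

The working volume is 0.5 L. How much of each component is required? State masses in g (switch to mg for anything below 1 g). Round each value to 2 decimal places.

monosodium phosphate 882.00 mg; zinc sulfate heptahydrate 19.75 mg; Tricine 6.43 g; magnesium chloride hexahydrate 281.57 mg; L-tryptophan 143.98 mg; glycerol 13.86 g

Scale factor relative to 1 L: 0.5.
monosodium phosphate: 14.7 mmol/L × 120 mg/mmol × 0.5 L = 882.00 mg
zinc sulfate heptahydrate: 39.5 mg/L × 0.5 L = 19.75 mg
Tricine: 71.8 mmol/L × 179.2 g/mol × 0.5 L ÷ 1000 = 6.43 g
magnesium chloride hexahydrate: 2.77 mmol/L × 203.3 mg/mmol × 0.5 L = 281.57 mg
L-tryptophan: 1.41 mmol/L × 204.23 mg/mmol × 0.5 L = 143.98 mg
glycerol: 301 mmol/L × 92.09 g/mol × 0.5 L ÷ 1000 = 13.86 g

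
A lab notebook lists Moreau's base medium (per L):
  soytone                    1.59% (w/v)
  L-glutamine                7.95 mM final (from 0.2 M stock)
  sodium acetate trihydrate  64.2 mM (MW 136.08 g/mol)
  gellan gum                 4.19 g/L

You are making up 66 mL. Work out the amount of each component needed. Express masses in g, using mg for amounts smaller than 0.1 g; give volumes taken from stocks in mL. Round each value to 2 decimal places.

soytone 1.05 g; L-glutamine 2.62 mL; sodium acetate trihydrate 0.58 g; gellan gum 0.28 g

Scale factor relative to 1 L: 0.066.
soytone: 1.59% w/v = 15.9 g/L → 15.9 × 0.066 L = 1.05 g
L-glutamine: dilute stock: 7.95 mM × 66 mL ÷ 200 mM = 2.62 mL
sodium acetate trihydrate: 64.2 mmol/L × 136.08 g/mol × 0.066 L ÷ 1000 = 0.58 g
gellan gum: 4.19 g/L × 0.066 L = 0.28 g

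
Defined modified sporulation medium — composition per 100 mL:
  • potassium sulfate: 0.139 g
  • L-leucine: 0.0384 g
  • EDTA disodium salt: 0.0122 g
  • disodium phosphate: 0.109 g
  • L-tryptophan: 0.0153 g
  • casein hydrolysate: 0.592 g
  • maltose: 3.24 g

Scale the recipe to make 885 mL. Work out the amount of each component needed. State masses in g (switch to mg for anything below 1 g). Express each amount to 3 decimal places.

Ratio of target to recipe volume: 885 / 100 = 8.85.
potassium sulfate: 0.139 g × (885 mL / 100 mL) = 1.230 g
L-leucine: 0.0384 g × (885 mL / 100 mL) = 0.33984 g = 339.840 mg
EDTA disodium salt: 0.0122 g × (885 mL / 100 mL) = 0.10797 g = 107.970 mg
disodium phosphate: 0.109 g × (885 mL / 100 mL) = 0.96465 g = 964.650 mg
L-tryptophan: 0.0153 g × (885 mL / 100 mL) = 0.135405 g = 135.405 mg
casein hydrolysate: 0.592 g × (885 mL / 100 mL) = 5.239 g
maltose: 3.24 g × (885 mL / 100 mL) = 28.674 g

potassium sulfate 1.230 g; L-leucine 339.840 mg; EDTA disodium salt 107.970 mg; disodium phosphate 964.650 mg; L-tryptophan 135.405 mg; casein hydrolysate 5.239 g; maltose 28.674 g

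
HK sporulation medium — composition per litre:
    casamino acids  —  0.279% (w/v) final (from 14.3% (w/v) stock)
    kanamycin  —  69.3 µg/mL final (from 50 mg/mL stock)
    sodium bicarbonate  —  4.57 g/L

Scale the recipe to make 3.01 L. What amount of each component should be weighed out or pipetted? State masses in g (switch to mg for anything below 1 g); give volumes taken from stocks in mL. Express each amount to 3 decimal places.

Scale factor relative to 1 L: 3.01.
casamino acids: C1V1 = C2V2 → 0.279% ÷ 14.3% × 3010 mL = 58.727 mL
kanamycin: V = C2·V2/C1 = 69.3 µg/mL × 3010 mL ÷ 50000 µg/mL = 4.172 mL
sodium bicarbonate: 4.57 g/L × 3.01 L = 13.756 g

casamino acids 58.727 mL; kanamycin 4.172 mL; sodium bicarbonate 13.756 g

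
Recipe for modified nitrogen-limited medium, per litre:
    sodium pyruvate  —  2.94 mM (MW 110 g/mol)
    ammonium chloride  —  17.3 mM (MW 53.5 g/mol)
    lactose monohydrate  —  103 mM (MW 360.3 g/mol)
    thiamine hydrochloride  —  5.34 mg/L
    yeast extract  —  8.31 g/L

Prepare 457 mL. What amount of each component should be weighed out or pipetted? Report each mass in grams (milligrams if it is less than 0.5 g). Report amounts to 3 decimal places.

sodium pyruvate 147.794 mg; ammonium chloride 422.976 mg; lactose monohydrate 16.960 g; thiamine hydrochloride 2.440 mg; yeast extract 3.798 g

Working volume: 457 mL = 0.457 L.
sodium pyruvate: 2.94 mmol/L × 110 mg/mmol × 0.457 L = 147.794 mg
ammonium chloride: 17.3 mmol/L × 53.5 mg/mmol × 0.457 L = 422.976 mg
lactose monohydrate: 103 mmol/L × 360.3 g/mol × 0.457 L ÷ 1000 = 16.960 g
thiamine hydrochloride: 5.34 mg/L × 0.457 L = 2.440 mg
yeast extract: 8.31 g/L × 0.457 L = 3.798 g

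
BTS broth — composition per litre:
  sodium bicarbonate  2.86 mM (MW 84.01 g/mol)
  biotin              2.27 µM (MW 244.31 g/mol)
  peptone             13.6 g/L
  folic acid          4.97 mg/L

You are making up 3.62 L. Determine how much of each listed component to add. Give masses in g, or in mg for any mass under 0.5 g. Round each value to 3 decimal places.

sodium bicarbonate 0.870 g; biotin 2.008 mg; peptone 49.232 g; folic acid 17.991 mg

Scale factor relative to 1 L: 3.62.
sodium bicarbonate: 2.86 mmol/L × 84.01 g/mol × 3.62 L ÷ 1000 = 0.870 g
biotin: 2.27 µmol/L × 244.31 g/mol × 3.62 L ÷ 1000 = 2.008 mg
peptone: 13.6 g/L × 3.62 L = 49.232 g
folic acid: 4.97 mg/L × 3.62 L = 17.991 mg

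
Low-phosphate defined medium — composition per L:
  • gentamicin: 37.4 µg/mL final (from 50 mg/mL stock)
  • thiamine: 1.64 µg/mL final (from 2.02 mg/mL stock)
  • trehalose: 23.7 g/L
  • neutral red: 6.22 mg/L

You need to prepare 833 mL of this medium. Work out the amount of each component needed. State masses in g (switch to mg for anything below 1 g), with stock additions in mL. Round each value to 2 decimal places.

gentamicin 0.62 mL; thiamine 0.68 mL; trehalose 19.74 g; neutral red 5.18 mg

Scale factor relative to 1 L: 0.833.
gentamicin: dilute stock: 37.4 µg/mL × 833 mL ÷ 50000 µg/mL = 0.62 mL
thiamine: dilute stock: 1.64 µg/mL × 833 mL ÷ 2020 µg/mL = 0.68 mL
trehalose: 23.7 g/L × 0.833 L = 19.74 g
neutral red: 6.22 mg/L × 0.833 L = 5.18 mg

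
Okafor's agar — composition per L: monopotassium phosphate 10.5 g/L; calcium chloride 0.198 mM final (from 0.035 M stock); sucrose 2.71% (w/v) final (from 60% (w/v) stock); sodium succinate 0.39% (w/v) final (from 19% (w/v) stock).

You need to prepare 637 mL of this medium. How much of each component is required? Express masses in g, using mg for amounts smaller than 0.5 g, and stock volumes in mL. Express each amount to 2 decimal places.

monopotassium phosphate 6.69 g; calcium chloride 3.60 mL; sucrose 28.77 mL; sodium succinate 13.08 mL

Target volume = 637 mL = 0.637 L.
monopotassium phosphate: 10.5 g/L × 0.637 L = 6.69 g
calcium chloride: dilute stock: 0.198 mM × 637 mL ÷ 35 mM = 3.60 mL
sucrose: dilute stock: 2.71% ÷ 60% × 637 mL = 28.77 mL
sodium succinate: V = C2·V2/C1 = 0.39% ÷ 19% × 637 mL = 13.08 mL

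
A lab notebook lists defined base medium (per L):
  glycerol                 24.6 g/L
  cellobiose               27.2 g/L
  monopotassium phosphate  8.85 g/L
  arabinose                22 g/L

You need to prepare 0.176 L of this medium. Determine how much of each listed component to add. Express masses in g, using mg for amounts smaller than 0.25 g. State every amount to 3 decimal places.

glycerol 4.330 g; cellobiose 4.787 g; monopotassium phosphate 1.558 g; arabinose 3.872 g

Scale factor relative to 1 L: 0.176.
glycerol: 24.6 g/L × 0.176 L = 4.330 g
cellobiose: 27.2 g/L × 0.176 L = 4.787 g
monopotassium phosphate: 8.85 g/L × 0.176 L = 1.558 g
arabinose: 22 g/L × 0.176 L = 3.872 g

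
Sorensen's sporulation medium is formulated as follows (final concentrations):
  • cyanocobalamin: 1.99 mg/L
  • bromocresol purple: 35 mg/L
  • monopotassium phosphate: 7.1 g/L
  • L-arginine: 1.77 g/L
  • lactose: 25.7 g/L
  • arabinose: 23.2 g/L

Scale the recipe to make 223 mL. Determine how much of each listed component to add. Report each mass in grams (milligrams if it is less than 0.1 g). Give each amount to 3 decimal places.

cyanocobalamin 0.444 mg; bromocresol purple 7.805 mg; monopotassium phosphate 1.583 g; L-arginine 0.395 g; lactose 5.731 g; arabinose 5.174 g

Working volume: 223 mL = 0.223 L.
cyanocobalamin: 1.99 mg/L × 0.223 L = 0.444 mg
bromocresol purple: 35 mg/L × 0.223 L = 7.805 mg
monopotassium phosphate: 7.1 g/L × 0.223 L = 1.583 g
L-arginine: 1.77 g/L × 0.223 L = 0.395 g
lactose: 25.7 g/L × 0.223 L = 5.731 g
arabinose: 23.2 g/L × 0.223 L = 5.174 g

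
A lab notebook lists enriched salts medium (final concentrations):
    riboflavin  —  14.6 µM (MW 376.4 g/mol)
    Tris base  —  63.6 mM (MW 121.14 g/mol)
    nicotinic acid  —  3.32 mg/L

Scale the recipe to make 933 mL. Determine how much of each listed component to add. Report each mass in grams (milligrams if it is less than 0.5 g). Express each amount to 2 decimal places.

riboflavin 5.13 mg; Tris base 7.19 g; nicotinic acid 3.10 mg

Target volume = 933 mL = 0.933 L.
riboflavin: 14.6 µmol/L × 376.4 g/mol × 0.933 L ÷ 1000 = 5.13 mg
Tris base: 63.6 mmol/L × 121.14 g/mol × 0.933 L ÷ 1000 = 7.19 g
nicotinic acid: 3.32 mg/L × 0.933 L = 3.10 mg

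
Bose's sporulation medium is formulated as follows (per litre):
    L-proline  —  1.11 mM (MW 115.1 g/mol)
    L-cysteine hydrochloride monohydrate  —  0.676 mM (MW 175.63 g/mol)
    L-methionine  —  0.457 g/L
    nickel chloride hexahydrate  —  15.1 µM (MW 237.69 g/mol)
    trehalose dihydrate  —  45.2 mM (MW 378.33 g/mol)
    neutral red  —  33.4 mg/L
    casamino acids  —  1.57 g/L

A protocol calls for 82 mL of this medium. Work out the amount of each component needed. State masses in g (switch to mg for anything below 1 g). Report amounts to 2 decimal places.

L-proline 10.48 mg; L-cysteine hydrochloride monohydrate 9.74 mg; L-methionine 37.47 mg; nickel chloride hexahydrate 0.29 mg; trehalose dihydrate 1.40 g; neutral red 2.74 mg; casamino acids 128.74 mg

Target volume = 82 mL = 0.082 L.
L-proline: 1.11 mmol/L × 115.1 mg/mmol × 0.082 L = 10.48 mg
L-cysteine hydrochloride monohydrate: 0.676 mmol/L × 175.63 mg/mmol × 0.082 L = 9.74 mg
L-methionine: 0.457 g/L × 0.082 L = 0.037474 g = 37.47 mg
nickel chloride hexahydrate: 15.1 µmol/L × 237.69 g/mol × 0.082 L ÷ 1000 = 0.29 mg
trehalose dihydrate: 45.2 mmol/L × 378.33 g/mol × 0.082 L ÷ 1000 = 1.40 g
neutral red: 33.4 mg/L × 0.082 L = 2.74 mg
casamino acids: 1.57 g/L × 0.082 L = 0.12874 g = 128.74 mg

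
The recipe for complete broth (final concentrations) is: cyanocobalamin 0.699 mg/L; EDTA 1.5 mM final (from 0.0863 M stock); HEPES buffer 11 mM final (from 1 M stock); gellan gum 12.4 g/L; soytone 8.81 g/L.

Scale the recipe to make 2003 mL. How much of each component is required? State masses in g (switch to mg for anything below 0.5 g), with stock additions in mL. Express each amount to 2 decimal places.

Target volume = 2003 mL = 2.003 L.
cyanocobalamin: 0.699 mg/L × 2.003 L = 1.40 mg
EDTA: C1V1 = C2V2 → 1.5 mM × 2003 mL ÷ 86.3 mM = 34.81 mL
HEPES buffer: V = C2·V2/C1 = 11 mM × 2003 mL ÷ 1000 mM = 22.03 mL
gellan gum: 12.4 g/L × 2.003 L = 24.84 g
soytone: 8.81 g/L × 2.003 L = 17.65 g

cyanocobalamin 1.40 mg; EDTA 34.81 mL; HEPES buffer 22.03 mL; gellan gum 24.84 g; soytone 17.65 g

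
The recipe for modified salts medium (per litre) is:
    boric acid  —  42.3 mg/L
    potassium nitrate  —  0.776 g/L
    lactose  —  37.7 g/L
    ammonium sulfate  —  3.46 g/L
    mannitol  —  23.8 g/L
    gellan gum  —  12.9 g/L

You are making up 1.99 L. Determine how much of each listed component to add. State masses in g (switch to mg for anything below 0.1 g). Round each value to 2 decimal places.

boric acid 84.18 mg; potassium nitrate 1.54 g; lactose 75.02 g; ammonium sulfate 6.89 g; mannitol 47.36 g; gellan gum 25.67 g

Working volume: 1.99 L.
boric acid: 42.3 mg/L × 1.99 L = 84.18 mg
potassium nitrate: 0.776 g/L × 1.99 L = 1.54 g
lactose: 37.7 g/L × 1.99 L = 75.02 g
ammonium sulfate: 3.46 g/L × 1.99 L = 6.89 g
mannitol: 23.8 g/L × 1.99 L = 47.36 g
gellan gum: 12.9 g/L × 1.99 L = 25.67 g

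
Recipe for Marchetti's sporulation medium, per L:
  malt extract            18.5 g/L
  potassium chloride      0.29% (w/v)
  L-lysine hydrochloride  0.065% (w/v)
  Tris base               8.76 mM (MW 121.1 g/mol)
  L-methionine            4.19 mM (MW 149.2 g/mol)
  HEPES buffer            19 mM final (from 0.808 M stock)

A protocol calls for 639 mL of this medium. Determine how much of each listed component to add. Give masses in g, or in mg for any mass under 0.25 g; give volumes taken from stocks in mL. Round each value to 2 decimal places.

malt extract 11.82 g; potassium chloride 1.85 g; L-lysine hydrochloride 0.42 g; Tris base 0.68 g; L-methionine 0.40 g; HEPES buffer 15.03 mL

Scale factor relative to 1 L: 0.639.
malt extract: 18.5 g/L × 0.639 L = 11.82 g
potassium chloride: 0.29% w/v = 2.9 g/L → 2.9 × 0.639 L = 1.85 g
L-lysine hydrochloride: 0.065% w/v = 0.65 g/L → 0.65 × 0.639 L = 0.42 g
Tris base: 8.76 mmol/L × 121.1 g/mol × 0.639 L ÷ 1000 = 0.68 g
L-methionine: 4.19 mmol/L × 149.2 g/mol × 0.639 L ÷ 1000 = 0.40 g
HEPES buffer: dilute stock: 19 mM × 639 mL ÷ 808 mM = 15.03 mL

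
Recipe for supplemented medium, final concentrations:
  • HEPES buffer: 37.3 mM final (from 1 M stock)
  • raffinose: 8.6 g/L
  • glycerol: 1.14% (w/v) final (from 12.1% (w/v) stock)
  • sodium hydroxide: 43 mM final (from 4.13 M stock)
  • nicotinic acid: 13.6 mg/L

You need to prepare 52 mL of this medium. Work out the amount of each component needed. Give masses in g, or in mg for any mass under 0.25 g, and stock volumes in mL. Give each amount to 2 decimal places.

HEPES buffer 1.94 mL; raffinose 0.45 g; glycerol 4.90 mL; sodium hydroxide 0.54 mL; nicotinic acid 0.71 mg

Working volume: 52 mL = 0.052 L.
HEPES buffer: V = C2·V2/C1 = 37.3 mM × 52 mL ÷ 1000 mM = 1.94 mL
raffinose: 8.6 g/L × 0.052 L = 0.45 g
glycerol: V = C2·V2/C1 = 1.14% ÷ 12.1% × 52 mL = 4.90 mL
sodium hydroxide: C1V1 = C2V2 → 43 mM × 52 mL ÷ 4130 mM = 0.54 mL
nicotinic acid: 13.6 mg/L × 0.052 L = 0.71 mg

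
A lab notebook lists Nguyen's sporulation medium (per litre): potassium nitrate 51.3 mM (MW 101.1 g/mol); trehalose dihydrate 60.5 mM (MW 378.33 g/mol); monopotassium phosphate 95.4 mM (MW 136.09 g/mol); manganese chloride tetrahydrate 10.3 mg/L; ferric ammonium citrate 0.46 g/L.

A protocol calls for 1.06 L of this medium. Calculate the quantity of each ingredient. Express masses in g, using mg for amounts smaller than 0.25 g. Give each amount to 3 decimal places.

potassium nitrate 5.498 g; trehalose dihydrate 24.262 g; monopotassium phosphate 13.762 g; manganese chloride tetrahydrate 10.918 mg; ferric ammonium citrate 0.488 g

Working volume: 1.06 L.
potassium nitrate: 51.3 mmol/L × 101.1 g/mol × 1.06 L ÷ 1000 = 5.498 g
trehalose dihydrate: 60.5 mmol/L × 378.33 g/mol × 1.06 L ÷ 1000 = 24.262 g
monopotassium phosphate: 95.4 mmol/L × 136.09 g/mol × 1.06 L ÷ 1000 = 13.762 g
manganese chloride tetrahydrate: 10.3 mg/L × 1.06 L = 10.918 mg
ferric ammonium citrate: 0.46 g/L × 1.06 L = 0.488 g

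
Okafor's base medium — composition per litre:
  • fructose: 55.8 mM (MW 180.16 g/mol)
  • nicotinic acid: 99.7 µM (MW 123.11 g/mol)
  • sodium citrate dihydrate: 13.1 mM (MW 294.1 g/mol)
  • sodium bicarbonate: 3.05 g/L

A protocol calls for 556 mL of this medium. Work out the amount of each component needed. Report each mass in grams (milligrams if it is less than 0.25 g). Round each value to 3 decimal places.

fructose 5.589 g; nicotinic acid 6.824 mg; sodium citrate dihydrate 2.142 g; sodium bicarbonate 1.696 g

Target volume = 556 mL = 0.556 L.
fructose: 55.8 mmol/L × 180.16 g/mol × 0.556 L ÷ 1000 = 5.589 g
nicotinic acid: 99.7 µmol/L × 123.11 g/mol × 0.556 L ÷ 1000 = 6.824 mg
sodium citrate dihydrate: 13.1 mmol/L × 294.1 g/mol × 0.556 L ÷ 1000 = 2.142 g
sodium bicarbonate: 3.05 g/L × 0.556 L = 1.696 g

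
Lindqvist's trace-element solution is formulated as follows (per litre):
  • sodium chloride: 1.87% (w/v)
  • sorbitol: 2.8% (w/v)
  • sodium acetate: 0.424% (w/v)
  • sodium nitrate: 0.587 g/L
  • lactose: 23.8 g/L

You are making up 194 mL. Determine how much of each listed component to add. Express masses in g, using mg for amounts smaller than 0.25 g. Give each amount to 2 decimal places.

sodium chloride 3.63 g; sorbitol 5.43 g; sodium acetate 0.82 g; sodium nitrate 113.88 mg; lactose 4.62 g

Working volume: 194 mL = 0.194 L.
sodium chloride: 1.87 g per 100 mL × 194 mL ÷ 100 = 3.63 g
sorbitol: 2.8% w/v = 28 g/L → 28 × 0.194 L = 5.43 g
sodium acetate: 0.424 g per 100 mL × 194 mL ÷ 100 = 0.82 g
sodium nitrate: 0.587 g/L × 0.194 L = 0.113878 g = 113.88 mg
lactose: 23.8 g/L × 0.194 L = 4.62 g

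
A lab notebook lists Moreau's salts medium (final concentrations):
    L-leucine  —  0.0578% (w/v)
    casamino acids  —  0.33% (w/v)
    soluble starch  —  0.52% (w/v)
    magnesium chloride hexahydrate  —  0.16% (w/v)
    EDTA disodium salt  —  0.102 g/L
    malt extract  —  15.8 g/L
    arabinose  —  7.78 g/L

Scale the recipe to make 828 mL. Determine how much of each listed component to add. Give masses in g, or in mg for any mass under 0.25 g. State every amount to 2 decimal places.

L-leucine 0.48 g; casamino acids 2.73 g; soluble starch 4.31 g; magnesium chloride hexahydrate 1.32 g; EDTA disodium salt 84.46 mg; malt extract 13.08 g; arabinose 6.44 g

Working volume: 828 mL = 0.828 L.
L-leucine: 0.0578 g per 100 mL × 828 mL ÷ 100 = 0.48 g
casamino acids: 0.33% w/v = 3.3 g/L → 3.3 × 0.828 L = 2.73 g
soluble starch: 0.52% w/v = 5.2 g/L → 5.2 × 0.828 L = 4.31 g
magnesium chloride hexahydrate: 0.16% w/v = 1.6 g/L → 1.6 × 0.828 L = 1.32 g
EDTA disodium salt: 0.102 g/L × 0.828 L = 0.084456 g = 84.46 mg
malt extract: 15.8 g/L × 0.828 L = 13.08 g
arabinose: 7.78 g/L × 0.828 L = 6.44 g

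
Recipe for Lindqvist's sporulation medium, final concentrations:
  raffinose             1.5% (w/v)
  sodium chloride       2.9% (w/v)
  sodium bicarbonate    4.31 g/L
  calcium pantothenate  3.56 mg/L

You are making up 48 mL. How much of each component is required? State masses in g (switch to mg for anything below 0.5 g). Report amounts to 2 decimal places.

Working volume: 48 mL = 0.048 L.
raffinose: 1.5% w/v = 15 g/L → 15 × 0.048 L = 0.72 g
sodium chloride: 2.9 g per 100 mL × 48 mL ÷ 100 = 1.39 g
sodium bicarbonate: 4.31 g/L × 0.048 L = 0.20688 g = 206.88 mg
calcium pantothenate: 3.56 mg/L × 0.048 L = 0.17 mg

raffinose 0.72 g; sodium chloride 1.39 g; sodium bicarbonate 206.88 mg; calcium pantothenate 0.17 mg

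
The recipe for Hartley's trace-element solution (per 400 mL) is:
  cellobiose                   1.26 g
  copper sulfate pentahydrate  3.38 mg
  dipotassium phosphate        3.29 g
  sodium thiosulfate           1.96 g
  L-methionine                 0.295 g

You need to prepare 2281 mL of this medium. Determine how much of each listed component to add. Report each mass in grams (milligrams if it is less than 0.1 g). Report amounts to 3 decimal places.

cellobiose 7.185 g; copper sulfate pentahydrate 19.274 mg; dipotassium phosphate 18.761 g; sodium thiosulfate 11.177 g; L-methionine 1.682 g

Scale factor = 2281 mL / 400 mL = 5.7025.
cellobiose: 1.26 g × (2281 mL / 400 mL) = 7.185 g
copper sulfate pentahydrate: 3.38 mg × (2281 mL / 400 mL) = 19.274 mg
dipotassium phosphate: 3.29 g × (2281 mL / 400 mL) = 18.761 g
sodium thiosulfate: 1.96 g × (2281 mL / 400 mL) = 11.177 g
L-methionine: 0.295 g × (2281 mL / 400 mL) = 1.682 g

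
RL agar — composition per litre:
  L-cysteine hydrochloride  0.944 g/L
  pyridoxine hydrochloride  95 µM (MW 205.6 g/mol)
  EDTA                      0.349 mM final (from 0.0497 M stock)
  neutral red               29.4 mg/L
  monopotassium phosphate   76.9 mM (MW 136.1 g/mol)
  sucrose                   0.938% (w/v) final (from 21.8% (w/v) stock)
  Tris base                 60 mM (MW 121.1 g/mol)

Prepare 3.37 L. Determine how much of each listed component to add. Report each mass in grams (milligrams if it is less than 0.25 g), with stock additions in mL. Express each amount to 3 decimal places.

L-cysteine hydrochloride 3.181 g; pyridoxine hydrochloride 65.823 mg; EDTA 23.665 mL; neutral red 99.078 mg; monopotassium phosphate 35.271 g; sucrose 145.003 mL; Tris base 24.486 g

Scale factor relative to 1 L: 3.37.
L-cysteine hydrochloride: 0.944 g/L × 3.37 L = 3.181 g
pyridoxine hydrochloride: 95 µmol/L × 205.6 g/mol × 3.37 L ÷ 1000 = 65.823 mg
EDTA: C1V1 = C2V2 → 0.349 mM × 3370 mL ÷ 49.7 mM = 23.665 mL
neutral red: 29.4 mg/L × 3.37 L = 99.078 mg
monopotassium phosphate: 76.9 mmol/L × 136.1 g/mol × 3.37 L ÷ 1000 = 35.271 g
sucrose: dilute stock: 0.938% ÷ 21.8% × 3370 mL = 145.003 mL
Tris base: 60 mmol/L × 121.1 g/mol × 3.37 L ÷ 1000 = 24.486 g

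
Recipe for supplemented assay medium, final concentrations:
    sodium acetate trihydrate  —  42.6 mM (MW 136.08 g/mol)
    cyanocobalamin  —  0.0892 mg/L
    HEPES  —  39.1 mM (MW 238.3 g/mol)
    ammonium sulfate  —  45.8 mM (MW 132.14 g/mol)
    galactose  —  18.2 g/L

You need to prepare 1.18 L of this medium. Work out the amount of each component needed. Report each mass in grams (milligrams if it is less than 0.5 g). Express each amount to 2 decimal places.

Working volume: 1.18 L.
sodium acetate trihydrate: 42.6 mmol/L × 136.08 g/mol × 1.18 L ÷ 1000 = 6.84 g
cyanocobalamin: 0.0892 mg/L × 1.18 L = 0.11 mg
HEPES: 39.1 mmol/L × 238.3 g/mol × 1.18 L ÷ 1000 = 10.99 g
ammonium sulfate: 45.8 mmol/L × 132.14 g/mol × 1.18 L ÷ 1000 = 7.14 g
galactose: 18.2 g/L × 1.18 L = 21.48 g

sodium acetate trihydrate 6.84 g; cyanocobalamin 0.11 mg; HEPES 10.99 g; ammonium sulfate 7.14 g; galactose 21.48 g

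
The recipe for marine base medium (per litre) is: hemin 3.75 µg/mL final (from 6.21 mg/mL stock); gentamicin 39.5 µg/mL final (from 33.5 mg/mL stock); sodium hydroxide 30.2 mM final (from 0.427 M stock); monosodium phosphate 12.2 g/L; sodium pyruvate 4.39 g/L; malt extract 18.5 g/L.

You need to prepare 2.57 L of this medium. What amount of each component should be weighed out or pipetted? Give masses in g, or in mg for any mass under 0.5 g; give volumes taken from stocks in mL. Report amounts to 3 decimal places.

Scale factor relative to 1 L: 2.57.
hemin: V = C2·V2/C1 = 3.75 µg/mL × 2570 mL ÷ 6210 µg/mL = 1.552 mL
gentamicin: C1V1 = C2V2 → 39.5 µg/mL × 2570 mL ÷ 33500 µg/mL = 3.030 mL
sodium hydroxide: V = C2·V2/C1 = 30.2 mM × 2570 mL ÷ 427 mM = 181.766 mL
monosodium phosphate: 12.2 g/L × 2.57 L = 31.354 g
sodium pyruvate: 4.39 g/L × 2.57 L = 11.282 g
malt extract: 18.5 g/L × 2.57 L = 47.545 g

hemin 1.552 mL; gentamicin 3.030 mL; sodium hydroxide 181.766 mL; monosodium phosphate 31.354 g; sodium pyruvate 11.282 g; malt extract 47.545 g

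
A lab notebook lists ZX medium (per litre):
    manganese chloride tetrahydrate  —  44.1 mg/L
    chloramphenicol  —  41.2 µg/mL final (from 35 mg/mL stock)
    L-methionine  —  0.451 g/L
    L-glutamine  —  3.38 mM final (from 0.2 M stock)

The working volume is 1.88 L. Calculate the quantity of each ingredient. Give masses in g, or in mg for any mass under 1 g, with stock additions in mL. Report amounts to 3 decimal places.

manganese chloride tetrahydrate 82.908 mg; chloramphenicol 2.213 mL; L-methionine 847.880 mg; L-glutamine 31.772 mL

Scale factor relative to 1 L: 1.88.
manganese chloride tetrahydrate: 44.1 mg/L × 1.88 L = 82.908 mg
chloramphenicol: dilute stock: 41.2 µg/mL × 1880 mL ÷ 35000 µg/mL = 2.213 mL
L-methionine: 0.451 g/L × 1.88 L = 0.84788 g = 847.880 mg
L-glutamine: V = C2·V2/C1 = 3.38 mM × 1880 mL ÷ 200 mM = 31.772 mL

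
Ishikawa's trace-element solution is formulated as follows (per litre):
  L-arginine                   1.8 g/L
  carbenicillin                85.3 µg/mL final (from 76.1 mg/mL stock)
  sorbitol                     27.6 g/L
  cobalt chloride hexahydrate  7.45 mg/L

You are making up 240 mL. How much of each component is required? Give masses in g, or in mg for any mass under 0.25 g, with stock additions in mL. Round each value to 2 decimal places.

L-arginine 0.43 g; carbenicillin 0.27 mL; sorbitol 6.62 g; cobalt chloride hexahydrate 1.79 mg

Scale factor relative to 1 L: 0.24.
L-arginine: 1.8 g/L × 0.24 L = 0.43 g
carbenicillin: V = C2·V2/C1 = 85.3 µg/mL × 240 mL ÷ 76100 µg/mL = 0.27 mL
sorbitol: 27.6 g/L × 0.24 L = 6.62 g
cobalt chloride hexahydrate: 7.45 mg/L × 0.24 L = 1.79 mg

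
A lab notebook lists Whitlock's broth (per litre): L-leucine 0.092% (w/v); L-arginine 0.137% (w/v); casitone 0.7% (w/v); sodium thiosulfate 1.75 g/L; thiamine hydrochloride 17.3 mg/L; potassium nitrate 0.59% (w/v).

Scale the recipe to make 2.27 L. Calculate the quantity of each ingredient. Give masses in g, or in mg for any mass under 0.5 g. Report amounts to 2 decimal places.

Scale factor relative to 1 L: 2.27.
L-leucine: 0.092% w/v = 0.92 g/L → 0.92 × 2.27 L = 2.09 g
L-arginine: 0.137% w/v = 1.37 g/L → 1.37 × 2.27 L = 3.11 g
casitone: 0.7 g per 100 mL × 2270 mL ÷ 100 = 15.89 g
sodium thiosulfate: 1.75 g/L × 2.27 L = 3.97 g
thiamine hydrochloride: 17.3 mg/L × 2.27 L = 39.27 mg
potassium nitrate: 0.59% w/v = 5.9 g/L → 5.9 × 2.27 L = 13.39 g

L-leucine 2.09 g; L-arginine 3.11 g; casitone 15.89 g; sodium thiosulfate 3.97 g; thiamine hydrochloride 39.27 mg; potassium nitrate 13.39 g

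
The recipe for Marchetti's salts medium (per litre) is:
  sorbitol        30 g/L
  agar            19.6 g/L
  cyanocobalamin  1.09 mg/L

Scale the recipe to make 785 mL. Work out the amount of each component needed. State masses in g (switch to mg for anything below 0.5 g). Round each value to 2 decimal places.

sorbitol 23.55 g; agar 15.39 g; cyanocobalamin 0.86 mg

Scale factor relative to 1 L: 0.785.
sorbitol: 30 g/L × 0.785 L = 23.55 g
agar: 19.6 g/L × 0.785 L = 15.39 g
cyanocobalamin: 1.09 mg/L × 0.785 L = 0.86 mg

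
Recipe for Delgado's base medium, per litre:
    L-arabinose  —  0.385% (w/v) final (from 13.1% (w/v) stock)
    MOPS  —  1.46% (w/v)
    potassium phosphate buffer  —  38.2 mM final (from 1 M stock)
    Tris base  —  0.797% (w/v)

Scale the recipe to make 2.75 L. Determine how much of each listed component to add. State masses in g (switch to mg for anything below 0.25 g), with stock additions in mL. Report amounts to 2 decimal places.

L-arabinose 80.82 mL; MOPS 40.15 g; potassium phosphate buffer 105.05 mL; Tris base 21.92 g

Working volume: 2.75 L.
L-arabinose: dilute stock: 0.385% ÷ 13.1% × 2750 mL = 80.82 mL
MOPS: 1.46% w/v = 14.6 g/L → 14.6 × 2.75 L = 40.15 g
potassium phosphate buffer: V = C2·V2/C1 = 38.2 mM × 2750 mL ÷ 1000 mM = 105.05 mL
Tris base: 0.797% w/v = 7.97 g/L → 7.97 × 2.75 L = 21.92 g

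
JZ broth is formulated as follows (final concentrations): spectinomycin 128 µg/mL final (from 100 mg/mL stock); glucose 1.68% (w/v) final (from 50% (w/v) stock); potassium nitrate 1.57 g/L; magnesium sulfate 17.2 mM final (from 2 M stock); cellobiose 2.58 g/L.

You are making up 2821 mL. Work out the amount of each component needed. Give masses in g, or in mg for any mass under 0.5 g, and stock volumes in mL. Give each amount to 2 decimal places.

spectinomycin 3.61 mL; glucose 94.79 mL; potassium nitrate 4.43 g; magnesium sulfate 24.26 mL; cellobiose 7.28 g

Scale factor relative to 1 L: 2.821.
spectinomycin: C1V1 = C2V2 → 128 µg/mL × 2821 mL ÷ 100000 µg/mL = 3.61 mL
glucose: V = C2·V2/C1 = 1.68% ÷ 50% × 2821 mL = 94.79 mL
potassium nitrate: 1.57 g/L × 2.821 L = 4.43 g
magnesium sulfate: V = C2·V2/C1 = 17.2 mM × 2821 mL ÷ 2000 mM = 24.26 mL
cellobiose: 2.58 g/L × 2.821 L = 7.28 g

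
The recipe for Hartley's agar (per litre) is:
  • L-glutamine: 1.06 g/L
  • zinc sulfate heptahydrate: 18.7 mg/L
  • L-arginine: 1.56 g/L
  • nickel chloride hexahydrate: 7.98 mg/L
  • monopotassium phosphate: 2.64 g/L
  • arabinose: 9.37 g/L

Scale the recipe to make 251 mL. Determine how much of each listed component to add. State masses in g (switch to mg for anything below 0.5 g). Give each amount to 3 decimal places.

Scale factor relative to 1 L: 0.251.
L-glutamine: 1.06 g/L × 0.251 L = 0.26606 g = 266.060 mg
zinc sulfate heptahydrate: 18.7 mg/L × 0.251 L = 4.694 mg
L-arginine: 1.56 g/L × 0.251 L = 0.39156 g = 391.560 mg
nickel chloride hexahydrate: 7.98 mg/L × 0.251 L = 2.003 mg
monopotassium phosphate: 2.64 g/L × 0.251 L = 0.663 g
arabinose: 9.37 g/L × 0.251 L = 2.352 g

L-glutamine 266.060 mg; zinc sulfate heptahydrate 4.694 mg; L-arginine 391.560 mg; nickel chloride hexahydrate 2.003 mg; monopotassium phosphate 0.663 g; arabinose 2.352 g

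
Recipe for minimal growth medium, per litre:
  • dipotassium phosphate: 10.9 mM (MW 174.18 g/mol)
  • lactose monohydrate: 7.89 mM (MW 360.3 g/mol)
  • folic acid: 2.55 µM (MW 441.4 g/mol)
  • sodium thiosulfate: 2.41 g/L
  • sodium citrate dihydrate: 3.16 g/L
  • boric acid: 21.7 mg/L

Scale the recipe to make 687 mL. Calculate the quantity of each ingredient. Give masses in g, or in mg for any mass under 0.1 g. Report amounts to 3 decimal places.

Target volume = 687 mL = 0.687 L.
dipotassium phosphate: 10.9 mmol/L × 174.18 g/mol × 0.687 L ÷ 1000 = 1.304 g
lactose monohydrate: 7.89 mmol/L × 360.3 g/mol × 0.687 L ÷ 1000 = 1.953 g
folic acid: 2.55 µmol/L × 441.4 g/mol × 0.687 L ÷ 1000 = 0.773 mg
sodium thiosulfate: 2.41 g/L × 0.687 L = 1.656 g
sodium citrate dihydrate: 3.16 g/L × 0.687 L = 2.171 g
boric acid: 21.7 mg/L × 0.687 L = 14.908 mg

dipotassium phosphate 1.304 g; lactose monohydrate 1.953 g; folic acid 0.773 mg; sodium thiosulfate 1.656 g; sodium citrate dihydrate 2.171 g; boric acid 14.908 mg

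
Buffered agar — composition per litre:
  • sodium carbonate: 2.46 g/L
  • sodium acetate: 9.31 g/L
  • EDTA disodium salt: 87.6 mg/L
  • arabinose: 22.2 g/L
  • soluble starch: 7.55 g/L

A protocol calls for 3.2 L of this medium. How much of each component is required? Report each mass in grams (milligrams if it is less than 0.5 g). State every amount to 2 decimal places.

sodium carbonate 7.87 g; sodium acetate 29.79 g; EDTA disodium salt 280.32 mg; arabinose 71.04 g; soluble starch 24.16 g

Scale factor relative to 1 L: 3.2.
sodium carbonate: 2.46 g/L × 3.2 L = 7.87 g
sodium acetate: 9.31 g/L × 3.2 L = 29.79 g
EDTA disodium salt: 87.6 mg/L × 3.2 L = 280.32 mg
arabinose: 22.2 g/L × 3.2 L = 71.04 g
soluble starch: 7.55 g/L × 3.2 L = 24.16 g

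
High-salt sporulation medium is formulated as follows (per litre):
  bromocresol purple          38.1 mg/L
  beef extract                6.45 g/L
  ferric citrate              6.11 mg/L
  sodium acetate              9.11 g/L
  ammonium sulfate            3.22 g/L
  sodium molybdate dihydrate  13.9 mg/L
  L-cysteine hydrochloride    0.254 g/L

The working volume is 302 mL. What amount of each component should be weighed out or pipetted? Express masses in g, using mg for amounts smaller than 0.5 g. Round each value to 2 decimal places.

Working volume: 302 mL = 0.302 L.
bromocresol purple: 38.1 mg/L × 0.302 L = 11.51 mg
beef extract: 6.45 g/L × 0.302 L = 1.95 g
ferric citrate: 6.11 mg/L × 0.302 L = 1.85 mg
sodium acetate: 9.11 g/L × 0.302 L = 2.75 g
ammonium sulfate: 3.22 g/L × 0.302 L = 0.97 g
sodium molybdate dihydrate: 13.9 mg/L × 0.302 L = 4.20 mg
L-cysteine hydrochloride: 0.254 g/L × 0.302 L = 0.076708 g = 76.71 mg

bromocresol purple 11.51 mg; beef extract 1.95 g; ferric citrate 1.85 mg; sodium acetate 2.75 g; ammonium sulfate 0.97 g; sodium molybdate dihydrate 4.20 mg; L-cysteine hydrochloride 76.71 mg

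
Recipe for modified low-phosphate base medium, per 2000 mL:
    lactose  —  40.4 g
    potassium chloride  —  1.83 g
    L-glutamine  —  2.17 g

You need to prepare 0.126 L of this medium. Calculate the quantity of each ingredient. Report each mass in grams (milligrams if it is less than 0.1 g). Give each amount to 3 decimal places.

lactose 2.545 g; potassium chloride 0.115 g; L-glutamine 0.137 g

Ratio of target to recipe volume: 126 / 2000 = 0.063.
lactose: 40.4 g × (126 mL / 2000 mL) = 2.545 g
potassium chloride: 1.83 g × (126 mL / 2000 mL) = 0.115 g
L-glutamine: 2.17 g × (126 mL / 2000 mL) = 0.137 g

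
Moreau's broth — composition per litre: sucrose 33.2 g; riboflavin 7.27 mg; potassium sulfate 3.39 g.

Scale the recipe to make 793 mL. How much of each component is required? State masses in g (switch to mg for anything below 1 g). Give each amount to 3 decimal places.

Ratio of target to recipe volume: 793 / 1000 = 0.793.
sucrose: 33.2 g × (793 mL / 1000 mL) = 26.328 g
riboflavin: 7.27 mg × (793 mL / 1000 mL) = 5.765 mg
potassium sulfate: 3.39 g × (793 mL / 1000 mL) = 2.688 g

sucrose 26.328 g; riboflavin 5.765 mg; potassium sulfate 2.688 g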